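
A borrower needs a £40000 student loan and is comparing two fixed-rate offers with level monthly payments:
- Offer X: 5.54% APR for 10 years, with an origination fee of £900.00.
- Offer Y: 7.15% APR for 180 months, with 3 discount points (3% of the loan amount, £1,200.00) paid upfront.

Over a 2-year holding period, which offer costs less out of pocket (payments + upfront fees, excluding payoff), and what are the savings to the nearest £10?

Offer X: monthly rate = 5.54%/12 = 0.0046167; payment = 40,000 × 0.0046167 / (1 − (1+0.0046167)^−120) = £434.90.
Offer Y: monthly rate = 7.15%/12 = 0.0059583; payment = 40,000 × 0.0059583 / (1 − (1+0.0059583)^−180) = £362.89.
Over 24 months: Offer X costs 24 × £434.90 + £900.00 = £11,337.60; Offer Y costs 24 × £362.89 + £1,200.00 = £9,909.36.
Offer Y is cheaper by £11,337.60 − £9,909.36 = £1,428.24.

Offer Y by £1,430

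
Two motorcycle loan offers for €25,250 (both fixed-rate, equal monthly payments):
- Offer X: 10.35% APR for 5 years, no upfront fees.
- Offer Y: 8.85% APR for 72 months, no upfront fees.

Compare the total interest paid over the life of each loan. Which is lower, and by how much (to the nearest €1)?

Offer X: monthly rate = 10.35%/12 = 0.0086250; payment = 25,250 × 0.0086250 / (1 − (1+0.0086250)^−60) = €540.85.
Total interest on Offer X = 60 × €540.85 − €25,250 = €7,201.00.
Offer Y: at 8.85% the monthly rate is 0.0073750, so the payment is 25,250 × 0.0073750 / (1 − 1.0073750^−72) = €453.27.
Total interest on Offer Y = 72 × €453.27 − €25,250 = €7,385.44.
Offer X is lower by €184.44.

Offer X by €184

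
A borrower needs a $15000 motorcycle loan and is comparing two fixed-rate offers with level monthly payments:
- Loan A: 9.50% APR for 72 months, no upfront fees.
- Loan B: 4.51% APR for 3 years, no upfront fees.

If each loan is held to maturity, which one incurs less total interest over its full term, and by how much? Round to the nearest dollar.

Loan A: monthly rate = 9.5%/12 = 0.0079167; payment = 15,000 × 0.0079167 / (1 − (1+0.0079167)^−72) = $274.12.
Total interest on Loan A = 72 × $274.12 − $15,000 = $4,736.64.
Loan B: at 4.51% the monthly rate is 0.0037583, so the payment is 15,000 × 0.0037583 / (1 − 1.0037583^−36) = $446.27.
Total interest on Loan B = 36 × $446.27 − $15,000 = $1,065.72.
Loan B is lower by $3,670.92.

Loan B by $3,671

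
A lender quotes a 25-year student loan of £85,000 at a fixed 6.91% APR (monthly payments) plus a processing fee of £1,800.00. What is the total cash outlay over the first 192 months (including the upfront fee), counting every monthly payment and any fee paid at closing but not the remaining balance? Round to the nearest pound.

£116,211

At 6.91% the monthly rate is 0.0057583, so the payment is 85,000 × 0.0057583 / (1 − 1.0057583^−300) = £595.89.
Total outlay = 192 × £595.89 + £1,800.00 = £116,210.88.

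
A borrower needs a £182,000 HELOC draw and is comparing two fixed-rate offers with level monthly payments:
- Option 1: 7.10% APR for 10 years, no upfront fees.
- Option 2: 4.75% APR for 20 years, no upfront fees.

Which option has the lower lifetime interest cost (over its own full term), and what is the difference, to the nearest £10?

Option 1: at 7.10% the monthly rate is 0.0059167, so the payment is 182,000 × 0.0059167 / (1 − 1.0059167^−120) = £2,122.57.
Total interest on Option 1 = 120 × £2,122.57 − £182,000 = £72,708.40.
Option 2: monthly rate = 4.75%/12 = 0.0039583; payment = 182,000 × 0.0039583 / (1 − (1+0.0039583)^−240) = £1,176.13.
Total interest on Option 2 = 240 × £1,176.13 − £182,000 = £100,271.20.
Option 1 is lower by £27,562.80.

Option 1 by £27,560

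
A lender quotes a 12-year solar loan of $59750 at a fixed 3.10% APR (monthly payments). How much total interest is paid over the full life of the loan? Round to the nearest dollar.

Monthly rate = 3.1%/12 = 0.0025833; payment = 59,750 × 0.0025833 / (1 − (1+0.0025833)^−144) = $497.41.
Total paid = 144 × $497.41 = $71,627.04; interest = $71,627.04 − $59,750 = $11,877.04.

$11,877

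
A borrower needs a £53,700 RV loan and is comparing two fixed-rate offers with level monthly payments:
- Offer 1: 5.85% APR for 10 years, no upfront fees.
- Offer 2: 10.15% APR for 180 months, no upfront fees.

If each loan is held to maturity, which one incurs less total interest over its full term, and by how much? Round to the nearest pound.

Offer 1 by £33,703

Offer 1: at 5.85% the monthly rate is 0.0048750, so the payment is 53,700 × 0.0048750 / (1 − 1.0048750^−120) = £592.14.
Total interest on Offer 1 = 120 × £592.14 − £53,700 = £17,356.80.
Offer 2: at 10.15% the monthly rate is 0.0084583, so the payment is 53,700 × 0.0084583 / (1 − 1.0084583^−180) = £582.00.
Total interest on Offer 2 = 180 × £582.00 − £53,700 = £51,060.00.
Offer 1 is lower by £33,703.20.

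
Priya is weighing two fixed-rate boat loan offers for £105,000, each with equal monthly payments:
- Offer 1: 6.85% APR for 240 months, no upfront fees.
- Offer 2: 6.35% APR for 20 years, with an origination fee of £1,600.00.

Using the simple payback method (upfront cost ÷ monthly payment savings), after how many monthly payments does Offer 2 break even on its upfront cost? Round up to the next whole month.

52 months

Offer 1: at 6.85% the monthly rate is 0.0057083, so the payment is 105,000 × 0.0057083 / (1 − 1.0057083^−240) = £804.64.
Offer 2: monthly rate = 6.35%/12 = 0.0052917; payment = 105,000 × 0.0052917 / (1 − (1+0.0052917)^−240) = £773.61.
Monthly savings = £804.64 − £773.61 = £31.03.
Break-even = £1,600.00 / £31.03 = 51.56 → 52 months.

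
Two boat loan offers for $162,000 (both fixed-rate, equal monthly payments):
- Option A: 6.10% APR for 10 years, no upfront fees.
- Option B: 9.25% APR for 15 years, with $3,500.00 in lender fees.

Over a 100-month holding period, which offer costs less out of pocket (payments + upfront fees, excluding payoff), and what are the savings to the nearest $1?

Option B by $10,439

Option A: at 6.10% the monthly rate is 0.0050833, so the payment is 162,000 × 0.0050833 / (1 − 1.0050833^−120) = $1,806.68.
Option B: monthly rate = 9.25%/12 = 0.0077083; payment = 162,000 × 0.0077083 / (1 − (1+0.0077083)^−180) = $1,667.29.
Over 100 months: Option A costs 100 × $1,806.68 = $180,668.00; Option B costs 100 × $1,667.29 + $3,500.00 = $170,229.00.
Option B is cheaper by $180,668.00 − $170,229.00 = $10,439.00.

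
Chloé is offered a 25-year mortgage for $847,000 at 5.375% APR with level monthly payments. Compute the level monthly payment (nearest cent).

Monthly rate = 5.375%/12 = 0.0044792; payment = 847,000 × 0.0044792 / (1 − (1+0.0044792)^−300) = $5,138.28.

$5,138.28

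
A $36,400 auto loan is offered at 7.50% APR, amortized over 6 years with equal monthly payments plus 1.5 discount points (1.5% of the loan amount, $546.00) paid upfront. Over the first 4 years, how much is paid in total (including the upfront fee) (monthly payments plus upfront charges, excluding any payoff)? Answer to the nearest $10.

$30,760

Monthly rate = 7.5%/12 = 0.0062500; payment = 36,400 × 0.0062500 / (1 − (1+0.0062500)^−72) = $629.36.
Total outlay = 48 × $629.36 + $546.00 = $30,755.28.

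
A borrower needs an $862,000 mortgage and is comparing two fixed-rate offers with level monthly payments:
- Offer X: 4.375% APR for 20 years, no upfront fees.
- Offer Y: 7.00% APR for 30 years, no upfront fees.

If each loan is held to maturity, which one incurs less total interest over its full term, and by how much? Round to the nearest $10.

Offer X by $769,660

Offer X: monthly rate = 4.375%/12 = 0.0036458; payment = 862,000 × 0.0036458 / (1 − (1+0.0036458)^−240) = $5,395.45.
Total interest on Offer X = 240 × $5,395.45 − $862,000 = $432,908.00.
Offer Y: monthly rate = 7%/12 = 0.0058333; payment = 862,000 × 0.0058333 / (1 − (1+0.0058333)^−360) = $5,734.91.
Total interest on Offer Y = 360 × $5,734.91 − $862,000 = $1,202,567.60.
Offer X is lower by $769,659.60.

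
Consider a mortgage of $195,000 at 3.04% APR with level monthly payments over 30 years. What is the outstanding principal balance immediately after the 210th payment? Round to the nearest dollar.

With monthly rate i = 3.04%/12 = 0.0025333, the balance after k of n payments is P · [(1+i)^n − (1+i)^k] / [(1+i)^n − 1].
(1+0.0025333)^360 = 2.48642702 and (1+0.0025333)^210 = 1.70118875, so the balance is 195,000 × (2.48642702 − 1.70118875) / (2.48642702 − 1) = $103,013.11.

$103,013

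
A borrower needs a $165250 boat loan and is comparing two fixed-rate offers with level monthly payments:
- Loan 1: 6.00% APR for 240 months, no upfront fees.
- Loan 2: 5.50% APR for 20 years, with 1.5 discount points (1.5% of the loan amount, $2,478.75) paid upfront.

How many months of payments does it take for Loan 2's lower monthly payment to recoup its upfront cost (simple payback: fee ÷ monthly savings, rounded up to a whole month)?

53 months

Loan 1: monthly rate = 6%/12 = 0.0050000; payment = 165,250 × 0.0050000 / (1 − (1+0.0050000)^−240) = $1,183.90.
Loan 2: at 5.50% the monthly rate is 0.0045833, so the payment is 165,250 × 0.0045833 / (1 − 1.0045833^−240) = $1,136.73.
Monthly savings = $1,183.90 − $1,136.73 = $47.17.
Break-even = $2,478.75 / $47.17 = 52.55 → 53 months.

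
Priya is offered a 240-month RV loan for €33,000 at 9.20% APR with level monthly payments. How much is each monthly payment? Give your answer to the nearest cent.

€301.17

Monthly rate = 9.2%/12 = 0.0076667; payment = 33,000 × 0.0076667 / (1 − (1+0.0076667)^−240) = €301.17.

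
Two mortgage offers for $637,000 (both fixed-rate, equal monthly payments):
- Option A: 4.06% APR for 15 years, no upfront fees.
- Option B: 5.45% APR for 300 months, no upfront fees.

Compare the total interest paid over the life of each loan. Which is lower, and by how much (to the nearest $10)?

Option A by $316,240

Option A: monthly rate = 4.06%/12 = 0.0033833; payment = 637,000 × 0.0033833 / (1 − (1+0.0033833)^−180) = $4,730.99.
Total interest on Option A = 180 × $4,730.99 − $637,000 = $214,578.20.
Option B: at 5.45% the monthly rate is 0.0045417, so the payment is 637,000 × 0.0045417 / (1 − 1.0045417^−300) = $3,892.74.
Total interest on Option B = 300 × $3,892.74 − $637,000 = $530,822.00.
Option A is lower by $316,243.80.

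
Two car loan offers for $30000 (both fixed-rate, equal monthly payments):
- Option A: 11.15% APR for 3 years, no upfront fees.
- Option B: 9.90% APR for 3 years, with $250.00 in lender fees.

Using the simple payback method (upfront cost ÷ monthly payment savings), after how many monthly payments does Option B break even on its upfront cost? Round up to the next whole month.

15 months

Option A: at 11.15% the monthly rate is 0.0092917, so the payment is 30,000 × 0.0092917 / (1 − 1.0092917^−36) = $984.29.
Option B: monthly rate = 9.9%/12 = 0.0082500; payment = 30,000 × 0.0082500 / (1 − (1+0.0082500)^−36) = $966.61.
Monthly savings = $984.29 − $966.61 = $17.68.
Break-even = $250.00 / $17.68 = 14.14 → 15 months.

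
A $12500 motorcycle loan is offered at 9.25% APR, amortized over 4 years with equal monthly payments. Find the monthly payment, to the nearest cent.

At 9.25% the monthly rate is 0.0077083, so the payment is 12,500 × 0.0077083 / (1 − 1.0077083^−48) = $312.55.

$312.55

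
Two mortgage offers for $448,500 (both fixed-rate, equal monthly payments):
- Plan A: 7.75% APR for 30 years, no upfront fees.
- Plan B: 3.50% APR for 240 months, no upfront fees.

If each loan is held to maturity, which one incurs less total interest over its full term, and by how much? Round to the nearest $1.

Plan A: at 7.75% the monthly rate is 0.0064583, so the payment is 448,500 × 0.0064583 / (1 − 1.0064583^−360) = $3,213.11.
Total interest on Plan A = 360 × $3,213.11 − $448,500 = $708,219.60.
Plan B: monthly rate = 3.5%/12 = 0.0029167; payment = 448,500 × 0.0029167 / (1 − (1+0.0029167)^−240) = $2,601.12.
Total interest on Plan B = 240 × $2,601.12 − $448,500 = $175,768.80.
Plan B is lower by $532,450.80.

Plan B by $532,451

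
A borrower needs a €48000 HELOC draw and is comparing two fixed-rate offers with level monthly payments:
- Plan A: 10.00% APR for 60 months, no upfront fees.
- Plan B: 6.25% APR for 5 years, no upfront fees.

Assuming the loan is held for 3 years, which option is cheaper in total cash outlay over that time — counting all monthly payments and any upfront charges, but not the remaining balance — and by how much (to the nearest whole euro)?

Plan A: at 10.00% the monthly rate is 0.0083333, so the payment is 48,000 × 0.0083333 / (1 − 1.0083333^−60) = €1,019.86.
Plan B: at 6.25% the monthly rate is 0.0052083, so the payment is 48,000 × 0.0052083 / (1 − 1.0052083^−60) = €933.56.
Over 36 months: Plan A costs 36 × €1,019.86 = €36,714.96; Plan B costs 36 × €933.56 = €33,608.16.
Plan B is cheaper by €36,714.96 − €33,608.16 = €3,106.80.

Plan B by €3,107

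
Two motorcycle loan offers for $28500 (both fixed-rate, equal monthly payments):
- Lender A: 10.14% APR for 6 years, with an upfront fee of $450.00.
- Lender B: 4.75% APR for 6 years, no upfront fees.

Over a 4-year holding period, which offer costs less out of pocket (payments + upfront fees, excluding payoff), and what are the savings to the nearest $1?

Lender A: at 10.14% the monthly rate is 0.0084500, so the payment is 28,500 × 0.0084500 / (1 − 1.0084500^−72) = $530.00.
Lender B: monthly rate = 4.75%/12 = 0.0039583; payment = 28,500 × 0.0039583 / (1 − (1+0.0039583)^−72) = $455.69.
Over 48 months: Lender A costs 48 × $530.00 + $450.00 = $25,890.00; Lender B costs 48 × $455.69 = $21,873.12.
Lender B is cheaper by $25,890.00 − $21,873.12 = $4,016.88.

Lender B by $4,017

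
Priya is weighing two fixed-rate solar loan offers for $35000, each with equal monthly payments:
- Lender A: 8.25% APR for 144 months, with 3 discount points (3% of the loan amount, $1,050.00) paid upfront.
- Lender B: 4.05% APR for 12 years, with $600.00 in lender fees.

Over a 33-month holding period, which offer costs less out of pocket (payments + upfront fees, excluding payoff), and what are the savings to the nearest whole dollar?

Lender B by $2,971

Lender A: at 8.25% the monthly rate is 0.0068750, so the payment is 35,000 × 0.0068750 / (1 − 1.0068750^−144) = $383.67.
Lender B: monthly rate = 4.05%/12 = 0.0033750; payment = 35,000 × 0.0033750 / (1 − (1+0.0033750)^−144) = $307.29.
Over 33 months: Lender A costs 33 × $383.67 + $1,050.00 = $13,711.11; Lender B costs 33 × $307.29 + $600.00 = $10,740.57.
Lender B is cheaper by $13,711.11 − $10,740.57 = $2,970.54.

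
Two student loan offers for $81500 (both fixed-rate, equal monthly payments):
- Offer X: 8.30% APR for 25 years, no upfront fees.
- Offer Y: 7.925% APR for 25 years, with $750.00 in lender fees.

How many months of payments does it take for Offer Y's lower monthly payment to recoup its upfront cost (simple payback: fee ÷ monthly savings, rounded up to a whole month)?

Offer X: monthly rate = 8.3%/12 = 0.0069167; payment = 81,500 × 0.0069167 / (1 − (1+0.0069167)^−300) = $645.31.
Offer Y: monthly rate = 7.925%/12 = 0.0066042; payment = 81,500 × 0.0066042 / (1 − (1+0.0066042)^−300) = $624.99.
Monthly savings = $645.31 − $624.99 = $20.32.
Break-even = $750.00 / $20.32 = 36.91 → 37 months.

37 months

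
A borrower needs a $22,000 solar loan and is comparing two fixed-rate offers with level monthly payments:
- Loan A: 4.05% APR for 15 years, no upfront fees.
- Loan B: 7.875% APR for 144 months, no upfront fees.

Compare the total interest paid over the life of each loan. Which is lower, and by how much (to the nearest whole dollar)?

Loan A by $4,684

Loan A: monthly rate = 4.05%/12 = 0.0033750; payment = 22,000 × 0.0033750 / (1 − (1+0.0033750)^−180) = $163.28.
Total interest on Loan A = 180 × $163.28 − $22,000 = $7,390.40.
Loan B: at 7.875% the monthly rate is 0.0065625, so the payment is 22,000 × 0.0065625 / (1 − 1.0065625^−144) = $236.63.
Total interest on Loan B = 144 × $236.63 − $22,000 = $12,074.72.
Loan A is lower by $4,684.32.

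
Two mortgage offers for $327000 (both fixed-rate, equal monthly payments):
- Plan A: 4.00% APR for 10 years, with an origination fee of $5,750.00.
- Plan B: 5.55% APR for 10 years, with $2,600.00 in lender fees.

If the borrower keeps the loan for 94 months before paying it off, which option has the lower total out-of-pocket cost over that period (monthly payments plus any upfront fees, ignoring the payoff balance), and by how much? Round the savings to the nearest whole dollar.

Plan A by $19,993

Plan A: at 4.00% the monthly rate is 0.0033333, so the payment is 327,000 × 0.0033333 / (1 − 1.0033333^−120) = $3,310.72.
Plan B: at 5.55% the monthly rate is 0.0046250, so the payment is 327,000 × 0.0046250 / (1 − 1.0046250^−120) = $3,556.92.
Over 94 months: Plan A costs 94 × $3,310.72 + $5,750.00 = $316,957.68; Plan B costs 94 × $3,556.92 + $2,600.00 = $336,950.48.
Plan A is cheaper by $336,950.48 − $316,957.68 = $19,992.80.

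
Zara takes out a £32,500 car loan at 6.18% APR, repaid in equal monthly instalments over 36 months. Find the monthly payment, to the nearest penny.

£991.37

Monthly rate = 6.18%/12 = 0.0051500; payment = 32,500 × 0.0051500 / (1 − (1+0.0051500)^−36) = £991.37.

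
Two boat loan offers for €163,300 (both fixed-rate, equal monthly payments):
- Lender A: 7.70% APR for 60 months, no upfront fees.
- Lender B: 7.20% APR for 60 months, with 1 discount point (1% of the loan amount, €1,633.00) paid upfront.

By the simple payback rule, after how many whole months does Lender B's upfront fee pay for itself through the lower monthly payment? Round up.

43 months

Lender A: at 7.70% the monthly rate is 0.0064167, so the payment is 163,300 × 0.0064167 / (1 − 1.0064167^−60) = €3,287.74.
Lender B: monthly rate = 7.2%/12 = 0.0060000; payment = 163,300 × 0.0060000 / (1 − (1+0.0060000)^−60) = €3,248.97.
Monthly savings = €3,287.74 − €3,248.97 = €38.77.
Break-even = €1,633.00 / €38.77 = 42.12 → 43 months.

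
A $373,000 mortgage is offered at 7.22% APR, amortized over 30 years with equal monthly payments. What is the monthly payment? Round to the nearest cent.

$2,536.93

At 7.22% the monthly rate is 0.0060167, so the payment is 373,000 × 0.0060167 / (1 − 1.0060167^−360) = $2,536.93.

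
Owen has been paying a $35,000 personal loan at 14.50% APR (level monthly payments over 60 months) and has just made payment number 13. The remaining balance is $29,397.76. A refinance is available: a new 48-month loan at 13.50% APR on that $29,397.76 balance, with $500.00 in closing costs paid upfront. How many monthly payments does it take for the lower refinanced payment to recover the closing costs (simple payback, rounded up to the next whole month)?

Current payment = 35,000 × 14.5%/12 / (1 − (1+0.0120833)^−60) = $823.49.
Refinanced payment = 29,397.76 × 0.0112500 / (1 − (1+0.0112500)^−48) = $795.98.
Monthly savings = $823.49 − $795.98 = $27.51.
Break-even = $500.00 / $27.51 = 18.18 → 19 months.

19 months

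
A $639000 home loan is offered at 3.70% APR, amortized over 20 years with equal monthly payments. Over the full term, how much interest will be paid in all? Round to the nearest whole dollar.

At 3.70% the monthly rate is 0.0030833, so the payment is 639,000 × 0.0030833 / (1 − 1.0030833^−240) = $3,771.95.
Total paid = 240 × $3,771.95 = $905,268.00; interest = $905,268.00 − $639,000 = $266,268.00.

$266,268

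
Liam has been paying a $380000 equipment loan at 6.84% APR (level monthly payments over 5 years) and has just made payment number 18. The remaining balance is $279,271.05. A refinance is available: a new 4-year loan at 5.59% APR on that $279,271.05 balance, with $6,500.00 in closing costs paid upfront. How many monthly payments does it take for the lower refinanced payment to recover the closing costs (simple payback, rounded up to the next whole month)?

Current payment = 380,000 × 6.84%/12 / (1 − (1+0.0057000)^−60) = $7,495.80.
Refinanced payment = 279,271.05 × 0.0046583 / (1 − (1+0.0046583)^−48) = $6,506.32.
Monthly savings = $7,495.80 − $6,506.32 = $989.48.
Break-even = $6,500.00 / $989.48 = 6.57 → 7 months.

7 months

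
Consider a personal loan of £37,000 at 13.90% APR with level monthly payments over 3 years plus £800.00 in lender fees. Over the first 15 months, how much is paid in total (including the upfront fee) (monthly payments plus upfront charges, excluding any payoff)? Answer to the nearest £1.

£19,742

Monthly rate = 13.9%/12 = 0.0115833; payment = 37,000 × 0.0115833 / (1 − (1+0.0115833)^−36) = £1,262.78.
Total outlay = 15 × £1,262.78 + £800.00 = £19,741.70.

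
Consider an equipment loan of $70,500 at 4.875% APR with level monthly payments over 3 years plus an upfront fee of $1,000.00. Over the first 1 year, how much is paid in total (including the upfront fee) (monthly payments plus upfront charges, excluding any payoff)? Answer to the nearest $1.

$26,308

Monthly rate = 4.875%/12 = 0.0040625; payment = 70,500 × 0.0040625 / (1 − (1+0.0040625)^−36) = $2,108.99.
Total outlay = 12 × $2,108.99 + $1,000.00 = $26,307.88.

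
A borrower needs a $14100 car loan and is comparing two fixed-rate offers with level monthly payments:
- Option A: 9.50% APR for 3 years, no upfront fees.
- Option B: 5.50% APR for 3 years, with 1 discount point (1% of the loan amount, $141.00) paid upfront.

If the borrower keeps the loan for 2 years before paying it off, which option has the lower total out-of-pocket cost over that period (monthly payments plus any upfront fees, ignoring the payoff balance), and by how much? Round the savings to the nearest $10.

Option B by $480

Option A: monthly rate = 9.5%/12 = 0.0079167; payment = 14,100 × 0.0079167 / (1 − (1+0.0079167)^−36) = $451.66.
Option B: monthly rate = 5.5%/12 = 0.0045833; payment = 14,100 × 0.0045833 / (1 − (1+0.0045833)^−36) = $425.76.
Over 24 months: Option A costs 24 × $451.66 = $10,839.84; Option B costs 24 × $425.76 + $141.00 = $10,359.24.
Option B is cheaper by $10,839.84 − $10,359.24 = $480.60.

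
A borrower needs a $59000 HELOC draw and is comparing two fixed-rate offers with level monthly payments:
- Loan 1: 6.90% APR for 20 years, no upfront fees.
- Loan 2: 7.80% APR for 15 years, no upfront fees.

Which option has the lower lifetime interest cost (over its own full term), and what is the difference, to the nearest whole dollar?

Loan 1: monthly rate = 6.9%/12 = 0.0057500; payment = 59,000 × 0.0057500 / (1 − (1+0.0057500)^−240) = $453.89.
Total interest on Loan 1 = 240 × $453.89 − $59,000 = $49,933.60.
Loan 2: at 7.80% the monthly rate is 0.0065000, so the payment is 59,000 × 0.0065000 / (1 − 1.0065000^−180) = $557.04.
Total interest on Loan 2 = 180 × $557.04 − $59,000 = $41,267.20.
Loan 2 is lower by $8,666.40.

Loan 2 by $8,666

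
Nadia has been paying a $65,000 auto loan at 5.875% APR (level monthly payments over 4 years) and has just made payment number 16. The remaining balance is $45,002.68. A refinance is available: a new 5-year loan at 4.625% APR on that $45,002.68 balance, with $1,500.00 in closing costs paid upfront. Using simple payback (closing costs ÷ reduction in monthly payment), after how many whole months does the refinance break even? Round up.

3 months

Current payment = 65,000 × 5.875%/12 / (1 − (1+0.0048958)^−48) = $1,522.80.
Refinanced payment = 45,002.68 × 0.0038542 / (1 − (1+0.0038542)^−60) = $841.55.
Monthly savings = $1,522.80 − $841.55 = $681.25.
Break-even = $1,500.00 / $681.25 = 2.20 → 3 months.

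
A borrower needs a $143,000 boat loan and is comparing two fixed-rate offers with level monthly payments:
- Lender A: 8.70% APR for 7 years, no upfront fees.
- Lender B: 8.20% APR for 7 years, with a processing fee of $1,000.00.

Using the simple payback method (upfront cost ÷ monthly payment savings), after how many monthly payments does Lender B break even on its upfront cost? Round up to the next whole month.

28 months

Lender A: monthly rate = 8.7%/12 = 0.0072500; payment = 143,000 × 0.0072500 / (1 − (1+0.0072500)^−84) = $2,279.03.
Lender B: at 8.20% the monthly rate is 0.0068333, so the payment is 143,000 × 0.0068333 / (1 − 1.0068333^−84) = $2,243.10.
Monthly savings = $2,279.03 − $2,243.10 = $35.93.
Break-even = $1,000.00 / $35.93 = 27.83 → 28 months.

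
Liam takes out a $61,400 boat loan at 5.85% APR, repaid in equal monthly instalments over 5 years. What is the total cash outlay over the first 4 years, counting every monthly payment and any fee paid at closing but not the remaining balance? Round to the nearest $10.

At 5.85% the monthly rate is 0.0048750, so the payment is 61,400 × 0.0048750 / (1 − 1.0048750^−60) = $1,182.76.
Total outlay = 48 × $1,182.76 = $56,772.48.

$56,770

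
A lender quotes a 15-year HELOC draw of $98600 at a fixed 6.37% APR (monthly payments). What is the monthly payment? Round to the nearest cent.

$851.88

At 6.37% the monthly rate is 0.0053083, so the payment is 98,600 × 0.0053083 / (1 − 1.0053083^−180) = $851.88.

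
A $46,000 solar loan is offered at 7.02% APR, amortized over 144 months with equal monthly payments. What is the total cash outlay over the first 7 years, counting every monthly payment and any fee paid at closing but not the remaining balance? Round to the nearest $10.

At 7.02% the monthly rate is 0.0058500, so the payment is 46,000 × 0.0058500 / (1 − 1.0058500^−144) = $473.55.
Total outlay = 84 × $473.55 = $39,778.20.

$39,780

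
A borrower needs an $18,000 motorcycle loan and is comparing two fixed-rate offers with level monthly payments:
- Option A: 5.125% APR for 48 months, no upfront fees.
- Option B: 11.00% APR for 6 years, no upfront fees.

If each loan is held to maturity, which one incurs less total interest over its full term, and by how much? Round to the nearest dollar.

Option A by $4,722

Option A: at 5.125% the monthly rate is 0.0042708, so the payment is 18,000 × 0.0042708 / (1 − 1.0042708^−48) = $415.55.
Total interest on Option A = 48 × $415.55 − $18,000 = $1,946.40.
Option B: monthly rate = 11%/12 = 0.0091667; payment = 18,000 × 0.0091667 / (1 − (1+0.0091667)^−72) = $342.61.
Total interest on Option B = 72 × $342.61 − $18,000 = $6,667.92.
Option A is lower by $4,721.52.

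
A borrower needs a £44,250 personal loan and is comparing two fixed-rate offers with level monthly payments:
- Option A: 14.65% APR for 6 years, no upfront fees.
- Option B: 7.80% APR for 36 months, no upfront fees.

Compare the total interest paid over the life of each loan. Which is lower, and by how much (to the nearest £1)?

Option B by £16,992

Option A: at 14.65% the monthly rate is 0.0122083, so the payment is 44,250 × 0.0122083 / (1 − 1.0122083^−72) = £927.28.
Total interest on Option A = 72 × £927.28 − £44,250 = £22,514.16.
Option B: monthly rate = 7.8%/12 = 0.0065000; payment = 44,250 × 0.0065000 / (1 − (1+0.0065000)^−36) = £1,382.56.
Total interest on Option B = 36 × £1,382.56 − £44,250 = £5,522.16.
Option B is lower by £16,992.00.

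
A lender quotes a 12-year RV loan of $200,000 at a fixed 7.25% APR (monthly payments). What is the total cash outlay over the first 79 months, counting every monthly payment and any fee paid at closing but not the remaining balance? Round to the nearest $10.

$164,600

At 7.25% the monthly rate is 0.0060417, so the payment is 200,000 × 0.0060417 / (1 − 1.0060417^−144) = $2,083.51.
Total outlay = 79 × $2,083.51 = $164,597.29.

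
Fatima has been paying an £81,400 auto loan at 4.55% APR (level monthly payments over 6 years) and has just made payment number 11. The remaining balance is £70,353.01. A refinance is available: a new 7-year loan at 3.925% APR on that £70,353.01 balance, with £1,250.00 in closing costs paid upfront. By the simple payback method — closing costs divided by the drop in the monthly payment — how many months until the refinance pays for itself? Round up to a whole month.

Current payment = 81,400 × 4.55%/12 / (1 − (1+0.0037917)^−72) = £1,294.02.
Refinanced payment = 70,353.01 × 0.0032708 / (1 − (1+0.0032708)^−84) = £959.21.
Monthly savings = £1,294.02 − £959.21 = £334.81.
Break-even = £1,250.00 / £334.81 = 3.73 → 4 months.

4 months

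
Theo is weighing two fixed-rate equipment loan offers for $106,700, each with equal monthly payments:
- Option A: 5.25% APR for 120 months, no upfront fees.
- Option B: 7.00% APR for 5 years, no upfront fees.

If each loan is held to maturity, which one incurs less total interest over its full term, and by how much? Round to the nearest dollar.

Option B by $10,609

Option A: monthly rate = 5.25%/12 = 0.0043750; payment = 106,700 × 0.0043750 / (1 − (1+0.0043750)^−120) = $1,144.80.
Total interest on Option A = 120 × $1,144.80 − $106,700 = $30,676.00.
Option B: monthly rate = 7%/12 = 0.0058333; payment = 106,700 × 0.0058333 / (1 − (1+0.0058333)^−60) = $2,112.79.
Total interest on Option B = 60 × $2,112.79 − $106,700 = $20,067.40.
Option B is lower by $10,608.60.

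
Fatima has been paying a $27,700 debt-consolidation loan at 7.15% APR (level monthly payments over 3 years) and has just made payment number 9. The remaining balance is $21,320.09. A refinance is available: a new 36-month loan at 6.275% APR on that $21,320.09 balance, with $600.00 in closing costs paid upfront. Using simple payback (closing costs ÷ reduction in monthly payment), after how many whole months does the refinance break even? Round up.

3 months

Current payment = 27,700 × 7.15%/12 / (1 − (1+0.0059583)^−36) = $857.20.
Refinanced payment = 21,320.09 × 0.0052292 / (1 − (1+0.0052292)^−36) = $651.26.
Monthly savings = $857.20 − $651.26 = $205.94.
Break-even = $600.00 / $205.94 = 2.91 → 3 months.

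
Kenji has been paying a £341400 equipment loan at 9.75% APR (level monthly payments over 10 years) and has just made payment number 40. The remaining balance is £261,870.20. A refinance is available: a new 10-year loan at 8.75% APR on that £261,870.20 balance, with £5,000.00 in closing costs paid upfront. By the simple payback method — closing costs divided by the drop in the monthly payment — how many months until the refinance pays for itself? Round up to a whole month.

Current payment = 341,400 × 9.75%/12 / (1 − (1+0.0081250)^−120) = £4,464.50.
Refinanced payment = 261,870.20 × 0.0072917 / (1 − (1+0.0072917)^−120) = £3,281.93.
Monthly savings = £4,464.50 − £3,281.93 = £1,182.57.
Break-even = £5,000.00 / £1,182.57 = 4.23 → 5 months.

5 months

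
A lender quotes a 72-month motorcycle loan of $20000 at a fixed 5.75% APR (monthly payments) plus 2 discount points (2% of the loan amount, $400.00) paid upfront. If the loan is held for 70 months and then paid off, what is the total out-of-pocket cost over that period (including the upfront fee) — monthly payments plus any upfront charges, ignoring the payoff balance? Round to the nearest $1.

$23,437

At 5.75% the monthly rate is 0.0047917, so the payment is 20,000 × 0.0047917 / (1 − 1.0047917^−72) = $329.10.
Total outlay = 70 × $329.10 + $400.00 = $23,437.00.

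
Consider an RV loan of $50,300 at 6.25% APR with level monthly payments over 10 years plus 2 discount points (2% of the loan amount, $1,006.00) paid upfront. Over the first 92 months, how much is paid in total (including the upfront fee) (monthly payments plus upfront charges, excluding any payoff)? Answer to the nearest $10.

At 6.25% the monthly rate is 0.0052083, so the payment is 50,300 × 0.0052083 / (1 − 1.0052083^−120) = $564.77.
Total outlay = 92 × $564.77 + $1,006.00 = $52,964.84.

$52,960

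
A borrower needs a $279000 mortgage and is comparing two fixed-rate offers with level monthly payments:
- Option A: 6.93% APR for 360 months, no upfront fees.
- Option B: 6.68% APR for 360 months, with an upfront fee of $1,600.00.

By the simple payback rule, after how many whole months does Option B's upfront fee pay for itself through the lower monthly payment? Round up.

Option A: at 6.93% the monthly rate is 0.0057750, so the payment is 279,000 × 0.0057750 / (1 − 1.0057750^−360) = $1,843.10.
Option B: monthly rate = 6.68%/12 = 0.0055667; payment = 279,000 × 0.0055667 / (1 − (1+0.0055667)^−360) = $1,796.63.
Monthly savings = $1,843.10 − $1,796.63 = $46.47.
Break-even = $1,600.00 / $46.47 = 34.43 → 35 months.

35 months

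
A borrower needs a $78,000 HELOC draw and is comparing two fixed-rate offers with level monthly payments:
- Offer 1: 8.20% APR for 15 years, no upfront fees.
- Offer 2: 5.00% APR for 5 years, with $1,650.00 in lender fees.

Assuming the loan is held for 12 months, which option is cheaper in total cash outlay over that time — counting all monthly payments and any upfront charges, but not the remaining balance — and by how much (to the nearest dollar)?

Offer 1 by $10,260

Offer 1: at 8.20% the monthly rate is 0.0068333, so the payment is 78,000 × 0.0068333 / (1 − 1.0068333^−180) = $754.44.
Offer 2: at 5.00% the monthly rate is 0.0041667, so the payment is 78,000 × 0.0041667 / (1 − 1.0041667^−60) = $1,471.96.
Over 12 months: Offer 1 costs 12 × $754.44 = $9,053.28; Offer 2 costs 12 × $1,471.96 + $1,650.00 = $19,313.52.
Offer 1 is cheaper by $19,313.52 − $9,053.28 = $10,260.24.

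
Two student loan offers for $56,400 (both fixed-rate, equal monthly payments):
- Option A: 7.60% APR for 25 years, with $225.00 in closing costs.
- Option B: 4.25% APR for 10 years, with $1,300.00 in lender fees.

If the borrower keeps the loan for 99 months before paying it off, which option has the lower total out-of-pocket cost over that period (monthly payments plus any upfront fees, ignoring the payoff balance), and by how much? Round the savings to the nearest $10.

Option A by $16,650

Option A: at 7.60% the monthly rate is 0.0063333, so the payment is 56,400 × 0.0063333 / (1 − 1.0063333^−300) = $420.47.
Option B: at 4.25% the monthly rate is 0.0035417, so the payment is 56,400 × 0.0035417 / (1 − 1.0035417^−120) = $577.75.
Over 99 months: Option A costs 99 × $420.47 + $225.00 = $41,851.53; Option B costs 99 × $577.75 + $1,300.00 = $58,497.25.
Option A is cheaper by $58,497.25 − $41,851.53 = $16,645.72.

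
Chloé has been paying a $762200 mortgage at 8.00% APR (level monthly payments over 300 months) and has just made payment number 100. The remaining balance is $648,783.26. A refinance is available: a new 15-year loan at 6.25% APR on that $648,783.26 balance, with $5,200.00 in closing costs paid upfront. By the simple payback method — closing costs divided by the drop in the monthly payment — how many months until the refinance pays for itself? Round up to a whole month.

Current payment = 762,200 × 8%/12 / (1 − (1+0.0066667)^−300) = $5,882.78.
Refinanced payment = 648,783.26 × 0.0052083 / (1 − (1+0.0052083)^−180) = $5,562.82.
Monthly savings = $5,882.78 − $5,562.82 = $319.96.
Break-even = $5,200.00 / $319.96 = 16.25 → 17 months.

17 months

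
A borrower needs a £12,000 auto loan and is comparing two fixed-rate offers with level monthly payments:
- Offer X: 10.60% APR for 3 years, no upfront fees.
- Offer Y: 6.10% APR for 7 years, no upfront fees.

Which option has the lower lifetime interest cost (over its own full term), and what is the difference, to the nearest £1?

Offer X: at 10.60% the monthly rate is 0.0088333, so the payment is 12,000 × 0.0088333 / (1 − 1.0088333^−36) = £390.60.
Total interest on Offer X = 36 × £390.60 − £12,000 = £2,061.60.
Offer Y: at 6.10% the monthly rate is 0.0050833, so the payment is 12,000 × 0.0050833 / (1 − 1.0050833^−84) = £175.88.
Total interest on Offer Y = 84 × £175.88 − £12,000 = £2,773.92.
Offer X is lower by £712.32.

Offer X by £712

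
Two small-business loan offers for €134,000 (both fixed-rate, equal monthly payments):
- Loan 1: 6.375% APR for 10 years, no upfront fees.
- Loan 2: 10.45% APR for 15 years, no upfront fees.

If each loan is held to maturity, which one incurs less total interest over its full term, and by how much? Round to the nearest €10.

Loan 1: at 6.375% the monthly rate is 0.0053125, so the payment is 134,000 × 0.0053125 / (1 − 1.0053125^−120) = €1,513.03.
Total interest on Loan 1 = 120 × €1,513.03 − €134,000 = €47,563.60.
Loan 2: at 10.45% the monthly rate is 0.0087083, so the payment is 134,000 × 0.0087083 / (1 − 1.0087083^−180) = €1,477.08.
Total interest on Loan 2 = 180 × €1,477.08 − €134,000 = €131,874.40.
Loan 1 is lower by €84,310.80.

Loan 1 by €84,310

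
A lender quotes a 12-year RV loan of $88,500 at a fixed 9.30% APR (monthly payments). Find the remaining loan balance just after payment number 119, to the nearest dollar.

$23,150

With monthly rate i = 9.3%/12 = 0.0077500, the balance after k of n payments is P · [(1+i)^n − (1+i)^k] / [(1+i)^n − 1].
(1+0.0077500)^144 = 3.03951424 and (1+0.0077500)^119 = 2.50601700, so the balance is 88,500 × (3.03951424 − 2.50601700) / (3.03951424 − 1) = $23,149.88.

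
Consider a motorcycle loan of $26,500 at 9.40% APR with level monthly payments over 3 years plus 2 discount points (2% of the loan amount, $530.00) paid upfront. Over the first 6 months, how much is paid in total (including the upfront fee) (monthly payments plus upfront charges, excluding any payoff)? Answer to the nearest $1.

Monthly rate = 9.4%/12 = 0.0078333; payment = 26,500 × 0.0078333 / (1 − (1+0.0078333)^−36) = $847.63.
Total outlay = 6 × $847.63 + $530.00 = $5,615.78.

$5,616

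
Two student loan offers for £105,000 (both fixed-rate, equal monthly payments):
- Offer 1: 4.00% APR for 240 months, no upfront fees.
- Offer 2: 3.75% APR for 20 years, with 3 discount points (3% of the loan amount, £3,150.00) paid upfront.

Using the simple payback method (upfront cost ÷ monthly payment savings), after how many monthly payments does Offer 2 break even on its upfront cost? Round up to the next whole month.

230 months

Offer 1: monthly rate = 4%/12 = 0.0033333; payment = 105,000 × 0.0033333 / (1 − (1+0.0033333)^−240) = £636.28.
Offer 2: at 3.75% the monthly rate is 0.0031250, so the payment is 105,000 × 0.0031250 / (1 − 1.0031250^−240) = £622.53.
Monthly savings = £636.28 − £622.53 = £13.75.
Break-even = £3,150.00 / £13.75 = 229.09 → 230 months.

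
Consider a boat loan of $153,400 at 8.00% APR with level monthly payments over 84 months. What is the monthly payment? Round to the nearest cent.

$2,390.93

At 8.00% the monthly rate is 0.0066667, so the payment is 153,400 × 0.0066667 / (1 − 1.0066667^−84) = $2,390.93.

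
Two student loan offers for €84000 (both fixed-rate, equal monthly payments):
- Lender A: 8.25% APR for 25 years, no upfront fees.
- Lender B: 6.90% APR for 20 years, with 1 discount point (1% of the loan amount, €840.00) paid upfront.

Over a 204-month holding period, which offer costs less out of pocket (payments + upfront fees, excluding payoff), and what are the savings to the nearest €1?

Lender A: at 8.25% the monthly rate is 0.0068750, so the payment is 84,000 × 0.0068750 / (1 − 1.0068750^−300) = €662.30.
Lender B: monthly rate = 6.9%/12 = 0.0057500; payment = 84,000 × 0.0057500 / (1 − (1+0.0057500)^−240) = €646.22.
Over 204 months: Lender A costs 204 × €662.30 = €135,109.20; Lender B costs 204 × €646.22 + €840.00 = €132,668.88.
Lender B is cheaper by €135,109.20 − €132,668.88 = €2,440.32.

Lender B by €2,440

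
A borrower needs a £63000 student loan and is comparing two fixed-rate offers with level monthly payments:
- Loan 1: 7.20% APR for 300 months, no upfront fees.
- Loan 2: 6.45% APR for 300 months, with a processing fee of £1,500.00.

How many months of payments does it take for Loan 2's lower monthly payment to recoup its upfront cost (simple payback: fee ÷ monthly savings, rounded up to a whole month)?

51 months

Loan 1: monthly rate = 7.2%/12 = 0.0060000; payment = 63,000 × 0.0060000 / (1 − (1+0.0060000)^−300) = £453.34.
Loan 2: at 6.45% the monthly rate is 0.0053750, so the payment is 63,000 × 0.0053750 / (1 − 1.0053750^−300) = £423.41.
Monthly savings = £453.34 − £423.41 = £29.93.
Break-even = £1,500.00 / £29.93 = 50.12 → 51 months.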